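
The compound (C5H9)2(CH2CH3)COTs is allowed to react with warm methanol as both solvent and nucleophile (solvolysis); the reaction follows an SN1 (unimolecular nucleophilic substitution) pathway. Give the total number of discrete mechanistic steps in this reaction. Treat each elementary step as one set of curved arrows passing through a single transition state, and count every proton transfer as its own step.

3

Step 1: The C–O bond breaks with both electrons going to the tosylate; TsO⁻ leaves and a tertiary carbocation remains.
(No 1,2-shift: no single shift to an adjacent carbon would give a more stable cation.)
Step 2: CH3OH donates an oxygen lone pair into the empty p orbital of the cation, giving a protonated ether (an oxonium ion).
Step 3: Proton transfer from the O–H of the oxonium ion to a solvent molecule delivers the neutral ether.
Total: 3 elementary steps.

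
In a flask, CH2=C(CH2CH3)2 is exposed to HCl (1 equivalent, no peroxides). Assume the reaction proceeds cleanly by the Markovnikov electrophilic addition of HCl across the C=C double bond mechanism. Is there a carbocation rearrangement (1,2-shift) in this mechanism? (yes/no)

no

The first-formed carbocation is tertiary.
No single 1,2-shift to an adjacent carbon would produce a more-substituted cation than the one already present, so no rearrangement occurs.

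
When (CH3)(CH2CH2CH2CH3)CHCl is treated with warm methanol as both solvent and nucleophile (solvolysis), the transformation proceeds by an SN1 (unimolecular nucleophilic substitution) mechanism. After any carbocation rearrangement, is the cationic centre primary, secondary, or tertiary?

Step 1: The C–Cl bond breaks with both electrons going to the chloride; Cl⁻ leaves and a secondary carbocation remains.
No single 1,2-shift to an adjacent carbon would give a more-substituted cation, so no rearrangement occurs.

secondary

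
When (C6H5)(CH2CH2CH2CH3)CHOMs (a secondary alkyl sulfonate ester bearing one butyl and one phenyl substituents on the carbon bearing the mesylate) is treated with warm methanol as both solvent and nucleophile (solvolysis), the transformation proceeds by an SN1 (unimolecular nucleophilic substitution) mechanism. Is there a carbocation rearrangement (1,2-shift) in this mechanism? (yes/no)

The first-formed carbocation is secondary.
No single 1,2-shift to an adjacent carbon would produce a more-substituted cation than the one already present, so no rearrangement occurs.

no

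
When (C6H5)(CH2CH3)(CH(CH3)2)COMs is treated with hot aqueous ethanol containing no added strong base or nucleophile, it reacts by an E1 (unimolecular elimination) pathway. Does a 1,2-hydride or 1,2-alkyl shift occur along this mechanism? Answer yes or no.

The first-formed carbocation is tertiary.
No single 1,2-shift to an adjacent carbon would produce a more-substituted cation than the one already present, so no rearrangement occurs.

no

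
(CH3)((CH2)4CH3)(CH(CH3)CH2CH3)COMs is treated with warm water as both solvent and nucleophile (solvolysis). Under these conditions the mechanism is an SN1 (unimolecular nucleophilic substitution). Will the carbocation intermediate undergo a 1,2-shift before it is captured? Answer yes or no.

no

The first-formed carbocation is tertiary.
No single 1,2-shift to an adjacent carbon would produce a more-substituted cation than the one already present, so no rearrangement occurs.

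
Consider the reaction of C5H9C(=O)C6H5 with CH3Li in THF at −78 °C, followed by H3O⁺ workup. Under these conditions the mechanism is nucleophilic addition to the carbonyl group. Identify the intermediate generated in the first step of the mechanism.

tetrahedral alkoxide intermediate

Step 1: the carbanion-like carbon of CH3Li attacks the sp² carbonyl carbon; the C=O π bond breaks and the electrons end up as a lone pair on the alkoxide oxygen of the tetrahedral intermediate.
After step 1 the species present is a tetrahedral alkoxide intermediate.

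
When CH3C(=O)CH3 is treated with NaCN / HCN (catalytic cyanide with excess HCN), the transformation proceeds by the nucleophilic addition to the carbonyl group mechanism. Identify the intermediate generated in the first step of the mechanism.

Step 1: A lone pair / filled orbital on CN⁻ attacks the electrophilic carbonyl carbon; the π(C=O) electrons shift onto oxygen, producing a tetrahedral alkoxide intermediate.
After step 1 the species present is a tetrahedral alkoxide intermediate.

tetrahedral alkoxide intermediate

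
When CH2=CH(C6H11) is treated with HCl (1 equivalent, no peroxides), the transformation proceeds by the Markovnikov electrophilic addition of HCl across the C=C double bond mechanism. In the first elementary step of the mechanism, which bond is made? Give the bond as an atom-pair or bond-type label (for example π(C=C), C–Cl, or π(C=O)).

C–H

Step 1: The π electrons of the C=C bond attack a proton of HCl; Markovnikov addition places the new C–H on the less-substituted alkene carbon, so the positive charge ends up on the more-substituted carbon — a secondary carbocation. The H–Cl bond breaks heterolytically, releasing Cl⁻.
The bond formed in this step is the C–H bond.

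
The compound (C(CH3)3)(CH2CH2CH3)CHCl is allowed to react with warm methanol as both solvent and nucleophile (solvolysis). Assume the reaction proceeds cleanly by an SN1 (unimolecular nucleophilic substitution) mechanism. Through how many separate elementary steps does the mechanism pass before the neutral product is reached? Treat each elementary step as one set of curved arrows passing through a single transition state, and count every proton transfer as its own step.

Step 1: The C–Cl bond breaks with both electrons going to the chloride; Cl⁻ leaves and a secondary carbocation remains.
Step 2: A 1,2-methyl shift from the adjacent tert-butyl carbon moves the positive charge from the secondary centre to an adjacent carbon, generating a more stable tertiary carbocation.
Step 3: Nucleophilic capture: the oxygen of CH3OH bonds to the cationic carbon, producing an oxonium-ion intermediate.
Step 4: Deprotonation of the oxonium oxygen by solvent methanol yields the neutral ether.
Total: 4 elementary steps.

4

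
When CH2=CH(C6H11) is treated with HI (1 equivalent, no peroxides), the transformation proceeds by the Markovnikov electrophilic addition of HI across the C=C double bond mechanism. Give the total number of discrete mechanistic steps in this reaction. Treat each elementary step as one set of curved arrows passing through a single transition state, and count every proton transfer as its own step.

3

Step 1: Electrophilic addition begins with the π(C=C) electrons forming a bond to the proton of HI. Following Markovnikov's rule, the resulting cation is secondary. The H–I bond breaks heterolytically, releasing I⁻.
Step 2: A 1,2-hydride shift from the adjacent cyclohexyl carbon moves the positive charge from the secondary centre to an adjacent carbon, generating a more stable tertiary carbocation.
Step 3: Nucleophilic attack by I⁻ on the carbocation completes the addition, giving R–I.
Total: 3 elementary steps.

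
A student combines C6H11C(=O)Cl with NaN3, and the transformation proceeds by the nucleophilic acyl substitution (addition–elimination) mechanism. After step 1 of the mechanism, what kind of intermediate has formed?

Step 1: N3⁻ adds to the carbonyl carbon; the C=O π electrons shift onto oxygen and a tetrahedral alkoxide intermediate forms.
After step 1 the species present is a tetrahedral intermediate.

tetrahedral intermediate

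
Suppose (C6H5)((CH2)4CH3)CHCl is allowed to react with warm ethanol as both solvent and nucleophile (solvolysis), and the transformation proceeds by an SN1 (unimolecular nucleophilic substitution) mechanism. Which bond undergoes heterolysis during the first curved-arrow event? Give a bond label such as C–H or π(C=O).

Step 1: Unassisted departure of Cl⁻ (taking the C–Cl bonding pair) generates a secondary carbocation.
The bond broken in this step is the C–Cl bond.

C–Cl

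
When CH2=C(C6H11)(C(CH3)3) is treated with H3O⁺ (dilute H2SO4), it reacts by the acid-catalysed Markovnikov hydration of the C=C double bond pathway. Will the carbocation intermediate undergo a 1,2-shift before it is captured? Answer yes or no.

no

The first-formed carbocation is tertiary.
No single 1,2-shift to an adjacent carbon would produce a more-substituted cation than the one already present, so no rearrangement occurs.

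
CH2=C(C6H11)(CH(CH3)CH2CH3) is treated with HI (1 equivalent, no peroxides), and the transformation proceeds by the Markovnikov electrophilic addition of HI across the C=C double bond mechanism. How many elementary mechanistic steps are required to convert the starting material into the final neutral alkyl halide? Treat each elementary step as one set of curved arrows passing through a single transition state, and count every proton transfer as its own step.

2

Step 1: Protonation of the alkene by HI: the π bond acts as the nucleophile and picks up H⁺, giving the more stable (Markovnikov) tertiary carbocation. The H–I bond breaks heterolytically, releasing I⁻.
(No 1,2-shift: no single shift to an adjacent carbon would give a more stable cation.)
Step 2: I⁻ captures the cation: a lone pair on I⁻ fills the empty p orbital, producing the alkyl halide product.
Total: 2 elementary steps.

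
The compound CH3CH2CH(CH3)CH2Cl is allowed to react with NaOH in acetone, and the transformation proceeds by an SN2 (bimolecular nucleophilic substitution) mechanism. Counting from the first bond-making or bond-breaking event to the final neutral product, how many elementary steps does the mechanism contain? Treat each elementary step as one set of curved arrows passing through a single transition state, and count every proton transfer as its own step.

1

Step 1: OH⁻ attacks the back face of the α-carbon while Cl⁻ departs with the C–Cl bonding pair — a single concerted displacement through a pentacoordinate transition state.
Total: 1 elementary step.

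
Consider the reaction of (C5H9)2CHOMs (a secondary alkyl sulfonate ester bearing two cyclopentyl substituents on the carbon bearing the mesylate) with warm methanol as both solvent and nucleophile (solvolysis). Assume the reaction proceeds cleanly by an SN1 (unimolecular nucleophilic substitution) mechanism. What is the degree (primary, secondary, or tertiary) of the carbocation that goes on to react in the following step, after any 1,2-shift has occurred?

Step 1: Rate-determining heterolysis of the C–O bond gives MsO⁻ and a secondary carbocation.
Step 2: A 1,2-hydride shift from the adjacent cyclopentyl carbon moves the positive charge from the secondary centre to an adjacent carbon, generating a more stable tertiary carbocation.
The cation rearranges from secondary to tertiary via a 1,2-hydride shift from the adjacent cyclopentyl carbon; the tertiary cation is what reacts next.

tertiary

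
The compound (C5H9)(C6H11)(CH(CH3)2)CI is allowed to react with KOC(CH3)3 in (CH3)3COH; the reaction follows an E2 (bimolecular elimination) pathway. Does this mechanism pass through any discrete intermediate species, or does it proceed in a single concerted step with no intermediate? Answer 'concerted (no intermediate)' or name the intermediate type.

concerted (no intermediate)

Concerted anti-periplanar elimination: (CH3)3CO⁻ abstracts a β-H while I⁻ leaves, and the C–H electrons become the new C=C π bond — all in a single transition state.
All bond changes occur in one transition state; no discrete intermediate is formed.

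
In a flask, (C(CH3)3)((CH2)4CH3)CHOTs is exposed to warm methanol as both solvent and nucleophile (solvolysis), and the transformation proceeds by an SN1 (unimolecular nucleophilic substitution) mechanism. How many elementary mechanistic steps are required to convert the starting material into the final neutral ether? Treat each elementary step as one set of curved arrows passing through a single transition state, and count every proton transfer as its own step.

4

Step 1: The C–O bond breaks with both electrons going to the tosylate; TsO⁻ leaves and a secondary carbocation remains.
Step 2: Carbocation rearrangement: a 1,2-methyl shift from the adjacent tert-butyl carbon converts the initially-formed secondary cation into the more stable tertiary cation.
Step 3: A lone pair on the oxygen of CH3OH attacks the carbocation, forming a new C–O σ-bond and an oxonium ion.
Step 4: Deprotonation of the oxonium oxygen by solvent methanol yields the neutral ether.
Total: 4 elementary steps.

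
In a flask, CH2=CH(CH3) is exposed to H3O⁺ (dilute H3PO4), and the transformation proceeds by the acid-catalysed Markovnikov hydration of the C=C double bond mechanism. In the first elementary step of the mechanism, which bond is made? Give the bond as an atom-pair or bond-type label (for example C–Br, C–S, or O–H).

Step 1: Protonation of the alkene by H3O⁺: the π bond acts as the nucleophile and picks up H⁺, giving the more stable (Markovnikov) secondary carbocation. H2O is released.
The bond formed in this step is the C–H bond.

C–H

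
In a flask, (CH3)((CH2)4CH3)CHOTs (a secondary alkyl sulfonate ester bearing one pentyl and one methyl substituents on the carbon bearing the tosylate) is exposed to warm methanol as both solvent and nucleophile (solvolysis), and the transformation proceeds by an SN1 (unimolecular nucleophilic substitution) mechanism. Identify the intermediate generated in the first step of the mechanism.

secondary carbocation

Step 1: The C–O bond breaks with both electrons going to the tosylate; TsO⁻ leaves and a secondary carbocation remains.
After step 1 the species present is a secondary carbocation.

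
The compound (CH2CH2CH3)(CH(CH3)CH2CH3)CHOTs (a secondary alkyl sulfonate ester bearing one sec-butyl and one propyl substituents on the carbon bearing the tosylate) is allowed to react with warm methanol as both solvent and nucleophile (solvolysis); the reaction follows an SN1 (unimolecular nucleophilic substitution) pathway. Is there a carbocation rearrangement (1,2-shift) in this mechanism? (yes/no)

The first-formed carbocation is secondary.
The adjacent sec-butyl carbon already bears 2 other carbon substituents and has a hydrogen to migrate; after a 1,2-hydride shift from that carbon the positive charge sits on a tertiary centre.
Tertiary is more stable than secondary, so the shift occurs.

yes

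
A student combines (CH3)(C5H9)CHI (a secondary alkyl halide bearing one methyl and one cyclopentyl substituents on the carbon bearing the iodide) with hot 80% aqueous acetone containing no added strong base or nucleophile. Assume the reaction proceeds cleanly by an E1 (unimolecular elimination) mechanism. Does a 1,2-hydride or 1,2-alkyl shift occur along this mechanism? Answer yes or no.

The first-formed carbocation is secondary.
The adjacent cyclopentyl carbon already bears 2 other carbon substituents and has a hydrogen to migrate; after a 1,2-hydride shift from that carbon the positive charge sits on a tertiary centre.
Tertiary is more stable than secondary, so the shift occurs.

yes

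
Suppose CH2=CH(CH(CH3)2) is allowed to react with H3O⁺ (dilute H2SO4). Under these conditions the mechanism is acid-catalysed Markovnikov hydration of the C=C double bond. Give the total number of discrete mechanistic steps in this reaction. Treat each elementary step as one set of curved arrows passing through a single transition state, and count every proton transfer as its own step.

4

Step 1: Electrophilic addition begins with the π(C=C) electrons forming a bond to the proton of H3O⁺. Following Markovnikov's rule, the resulting cation is secondary. H2O is released.
Step 2: A hydride (H with its bonding pair) migrates from the adjacent isopropyl carbon to the cationic centre — a 1,2-hydride shift — upgrading the secondary cation to a tertiary one.
Step 3: Nucleophilic capture of the cation by H2O produces the protonated alcohol (an oxonium ion).
Step 4: Proton transfer from the O–H of the oxonium ion to H2O completes the catalytic cycle and yields the alcohol.
Total: 4 elementary steps.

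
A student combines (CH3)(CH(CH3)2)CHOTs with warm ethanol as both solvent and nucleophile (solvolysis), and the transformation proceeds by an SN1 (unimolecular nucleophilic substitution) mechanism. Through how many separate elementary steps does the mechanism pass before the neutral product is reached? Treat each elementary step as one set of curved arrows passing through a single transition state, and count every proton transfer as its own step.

4

Step 1: The C–O bond breaks with both electrons going to the tosylate; TsO⁻ leaves and a secondary carbocation remains.
Step 2: A 1,2-hydride shift from the adjacent isopropyl carbon moves the positive charge from the secondary centre to an adjacent carbon, generating a more stable tertiary carbocation.
Step 3: A lone pair on the oxygen of CH3CH2OH attacks the carbocation, forming a new C–O σ-bond and an oxonium ion.
Step 4: Deprotonation of the oxonium oxygen by solvent ethanol yields the neutral ether.
Total: 4 elementary steps.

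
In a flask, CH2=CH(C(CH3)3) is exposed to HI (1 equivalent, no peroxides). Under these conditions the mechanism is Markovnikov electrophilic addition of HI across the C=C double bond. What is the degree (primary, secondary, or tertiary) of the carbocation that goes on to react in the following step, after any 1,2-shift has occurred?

tertiary

Step 1: Electrophilic addition begins with the π(C=C) electrons forming a bond to the proton of HI. Following Markovnikov's rule, the resulting cation is secondary. The H–I bond breaks heterolytically, releasing I⁻.
Step 2: Carbocation rearrangement: a 1,2-methyl shift from the adjacent tert-butyl carbon converts the initially-formed secondary cation into the more stable tertiary cation.
The cation rearranges from secondary to tertiary via a 1,2-methyl shift from the adjacent tert-butyl carbon; the tertiary cation is what reacts next.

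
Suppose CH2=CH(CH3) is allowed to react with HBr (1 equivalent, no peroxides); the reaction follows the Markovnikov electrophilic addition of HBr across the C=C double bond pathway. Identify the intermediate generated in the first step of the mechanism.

secondary carbocation

Step 1: Protonation of the alkene by HBr: the π bond acts as the nucleophile and picks up H⁺, giving the more stable (Markovnikov) secondary carbocation. The H–Br bond breaks heterolytically, releasing Br⁻.
After step 1 the species present is a secondary carbocation.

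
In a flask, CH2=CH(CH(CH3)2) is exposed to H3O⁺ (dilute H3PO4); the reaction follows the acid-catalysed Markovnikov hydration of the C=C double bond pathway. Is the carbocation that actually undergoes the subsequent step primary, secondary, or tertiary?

tertiary

Step 1: Protonation of the alkene by H3O⁺: the π bond acts as the nucleophile and picks up H⁺, giving the more stable (Markovnikov) secondary carbocation. H2O is released.
Step 2: A hydride (H with its bonding pair) migrates from the adjacent isopropyl carbon to the cationic centre — a 1,2-hydride shift — upgrading the secondary cation to a tertiary one.
The cation rearranges from secondary to tertiary via a 1,2-hydride shift from the adjacent isopropyl carbon; the tertiary cation is what reacts next.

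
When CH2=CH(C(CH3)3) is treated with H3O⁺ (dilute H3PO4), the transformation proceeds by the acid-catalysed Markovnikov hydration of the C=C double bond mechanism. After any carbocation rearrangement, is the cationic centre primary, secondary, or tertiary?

Step 1: The π electrons of the C=C bond attack a proton of H3O⁺; Markovnikov addition places the new C–H on the less-substituted alkene carbon, so the positive charge ends up on the more-substituted carbon — a secondary carbocation. H2O is released.
Step 2: Carbocation rearrangement: a 1,2-methyl shift from the adjacent tert-butyl carbon converts the initially-formed secondary cation into the more stable tertiary cation.
The cation rearranges from secondary to tertiary via a 1,2-methyl shift from the adjacent tert-butyl carbon; the tertiary cation is what reacts next.

tertiary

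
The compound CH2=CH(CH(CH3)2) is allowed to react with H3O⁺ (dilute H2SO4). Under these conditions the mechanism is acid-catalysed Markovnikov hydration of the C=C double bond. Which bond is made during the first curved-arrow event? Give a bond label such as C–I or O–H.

C–H

Step 1: Electrophilic addition begins with the π(C=C) electrons forming a bond to the proton of H3O⁺. Following Markovnikov's rule, the resulting cation is secondary. H2O is released.
The bond formed in this step is the C–H bond.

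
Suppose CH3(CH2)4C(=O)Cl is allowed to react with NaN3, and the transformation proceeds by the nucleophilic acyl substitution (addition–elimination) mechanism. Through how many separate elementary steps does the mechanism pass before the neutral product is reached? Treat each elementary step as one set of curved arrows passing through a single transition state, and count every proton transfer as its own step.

2

Step 1: Nucleophilic addition of N3⁻ to the acyl carbon breaks the π(C=O) bond and yields a tetrahedral, anionic intermediate.
Step 2: Elimination step: re-formation of the carbonyl π bond drives out Cl⁻, giving the new acyl compound.
Total: 2 elementary steps.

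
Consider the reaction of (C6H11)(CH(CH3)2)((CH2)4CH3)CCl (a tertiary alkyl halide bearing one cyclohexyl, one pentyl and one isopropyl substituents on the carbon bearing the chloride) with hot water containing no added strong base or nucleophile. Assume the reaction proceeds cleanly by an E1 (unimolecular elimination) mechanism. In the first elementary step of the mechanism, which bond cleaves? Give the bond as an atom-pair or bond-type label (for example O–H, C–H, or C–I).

C–Cl

Step 1: The C–Cl bond breaks with both electrons going to the chloride; Cl⁻ leaves and a tertiary carbocation remains.
The bond broken in this step is the C–Cl bond.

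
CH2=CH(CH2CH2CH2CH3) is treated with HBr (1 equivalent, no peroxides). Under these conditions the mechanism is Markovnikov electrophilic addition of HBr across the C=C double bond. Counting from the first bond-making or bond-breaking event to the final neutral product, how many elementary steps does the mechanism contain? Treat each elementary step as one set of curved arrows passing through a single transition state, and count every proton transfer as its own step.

Step 1: Protonation of the alkene by HBr: the π bond acts as the nucleophile and picks up H⁺, giving the more stable (Markovnikov) secondary carbocation. The H–Br bond breaks heterolytically, releasing Br⁻.
(No 1,2-shift: no single shift to an adjacent carbon would give a more stable cation.)
Step 2: The Br⁻ anion donates a lone pair to the carbocation, forming the new C–Br σ-bond and giving the neutral alkyl halide.
Total: 2 elementary steps.

2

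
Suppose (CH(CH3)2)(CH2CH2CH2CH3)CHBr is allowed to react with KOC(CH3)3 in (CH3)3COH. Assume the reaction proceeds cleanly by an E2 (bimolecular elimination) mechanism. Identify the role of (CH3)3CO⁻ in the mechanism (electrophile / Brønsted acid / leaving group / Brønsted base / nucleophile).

Step 1: Concerted anti-periplanar elimination: (CH3)3CO⁻ abstracts a β-H while Br⁻ leaves, and the C–H electrons become the new C=C π bond — all in a single transition state.
(CH3)3CO⁻ accepts a proton in a proton-transfer step — a Brønsted base.

Brønsted base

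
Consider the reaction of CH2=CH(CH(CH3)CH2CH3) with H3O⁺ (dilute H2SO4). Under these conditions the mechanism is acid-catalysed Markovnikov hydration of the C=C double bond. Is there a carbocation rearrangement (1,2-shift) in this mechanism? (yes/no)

yes

The first-formed carbocation is secondary.
The adjacent sec-butyl carbon already bears 2 other carbon substituents and has a hydrogen to migrate; after a 1,2-hydride shift from that carbon the positive charge sits on a tertiary centre.
Tertiary is more stable than secondary, so the shift occurs.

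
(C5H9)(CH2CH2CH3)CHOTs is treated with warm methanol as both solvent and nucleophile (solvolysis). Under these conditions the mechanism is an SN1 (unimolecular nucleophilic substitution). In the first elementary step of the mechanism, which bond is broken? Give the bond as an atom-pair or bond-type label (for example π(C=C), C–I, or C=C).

Step 1: Ionisation: the C–O σ-bond cleaves heterolytically; both bonding electrons depart with TsO⁻, leaving a secondary carbocation at the α-carbon.
The bond broken in this step is the C–O bond.

C–O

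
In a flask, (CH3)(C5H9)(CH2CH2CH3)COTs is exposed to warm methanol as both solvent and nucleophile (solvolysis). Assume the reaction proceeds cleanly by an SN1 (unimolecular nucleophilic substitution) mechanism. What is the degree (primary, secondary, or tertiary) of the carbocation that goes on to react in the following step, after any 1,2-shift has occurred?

tertiary

Step 1: Unassisted departure of TsO⁻ (taking the C–O bonding pair) generates a tertiary carbocation.
No single 1,2-shift to an adjacent carbon would give a more-substituted cation, so no rearrangement occurs.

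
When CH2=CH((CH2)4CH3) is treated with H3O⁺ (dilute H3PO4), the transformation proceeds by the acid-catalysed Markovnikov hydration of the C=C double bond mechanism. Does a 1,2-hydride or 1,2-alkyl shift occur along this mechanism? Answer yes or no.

The first-formed carbocation is secondary.
No single 1,2-shift to an adjacent carbon would produce a more-substituted cation than the one already present, so no rearrangement occurs.

no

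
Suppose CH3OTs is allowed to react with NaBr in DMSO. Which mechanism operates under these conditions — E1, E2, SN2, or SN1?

SN2

Conditions: a methyl substrate with a strong nucleophile in the polar aprotic solvent DMSO.
These conditions are the textbook signature of the SN2 pathway.
An unhindered substrate with a strong nucleophile in a polar aprotic solvent favours one-step backside displacement.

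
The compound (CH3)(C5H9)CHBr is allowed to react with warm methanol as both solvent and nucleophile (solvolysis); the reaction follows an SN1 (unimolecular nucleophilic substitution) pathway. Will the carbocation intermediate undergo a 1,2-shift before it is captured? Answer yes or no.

The first-formed carbocation is secondary.
The adjacent cyclopentyl carbon already bears 2 other carbon substituents and has a hydrogen to migrate; after a 1,2-hydride shift from that carbon the positive charge sits on a tertiary centre.
Tertiary is more stable than secondary, so the shift occurs.

yes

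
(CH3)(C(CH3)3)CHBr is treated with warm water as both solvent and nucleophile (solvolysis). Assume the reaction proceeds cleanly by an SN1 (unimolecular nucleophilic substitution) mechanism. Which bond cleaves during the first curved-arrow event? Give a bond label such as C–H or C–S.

Step 1: Ionisation: the C–Br σ-bond cleaves heterolytically; both bonding electrons depart with Br⁻, leaving a secondary carbocation at the α-carbon.
The bond broken in this step is the C–Br bond.

C–Br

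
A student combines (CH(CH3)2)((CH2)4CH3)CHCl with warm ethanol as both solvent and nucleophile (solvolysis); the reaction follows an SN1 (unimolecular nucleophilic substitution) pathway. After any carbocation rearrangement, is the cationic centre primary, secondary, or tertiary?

Step 1: Ionisation: the C–Cl σ-bond cleaves heterolytically; both bonding electrons depart with Cl⁻, leaving a secondary carbocation at the α-carbon.
Step 2: A hydride (H with its bonding pair) migrates from the adjacent isopropyl carbon to the cationic centre — a 1,2-hydride shift — upgrading the secondary cation to a tertiary one.
The cation rearranges from secondary to tertiary via a 1,2-hydride shift from the adjacent isopropyl carbon; the tertiary cation is what reacts next.

tertiary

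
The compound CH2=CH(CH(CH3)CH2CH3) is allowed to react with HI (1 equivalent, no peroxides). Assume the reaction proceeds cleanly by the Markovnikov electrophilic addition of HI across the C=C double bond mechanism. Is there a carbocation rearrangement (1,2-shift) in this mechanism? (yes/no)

yes

The first-formed carbocation is secondary.
The adjacent sec-butyl carbon already bears 2 other carbon substituents and has a hydrogen to migrate; after a 1,2-hydride shift from that carbon the positive charge sits on a tertiary centre.
Tertiary is more stable than secondary, so the shift occurs.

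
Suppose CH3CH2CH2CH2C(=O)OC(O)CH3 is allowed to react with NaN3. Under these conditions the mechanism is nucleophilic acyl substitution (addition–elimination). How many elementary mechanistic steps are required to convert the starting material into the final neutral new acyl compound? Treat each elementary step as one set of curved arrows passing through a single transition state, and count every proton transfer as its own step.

2

Step 1: A lone pair on the N of N3⁻ attacks the electrophilic acyl carbon; the π(C=O) electrons move onto oxygen, giving a tetrahedral intermediate.
Step 2: Collapse of the tetrahedral intermediate: the alkoxide oxygen pushes its lone pair back to re-form C=O while CH3CO2⁻ leaves.
Total: 2 elementary steps.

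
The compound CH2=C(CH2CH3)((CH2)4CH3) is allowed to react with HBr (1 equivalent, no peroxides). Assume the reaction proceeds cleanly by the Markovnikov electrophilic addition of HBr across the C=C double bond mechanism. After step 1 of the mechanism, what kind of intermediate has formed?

tertiary carbocation

Step 1: Protonation of the alkene by HBr: the π bond acts as the nucleophile and picks up H⁺, giving the more stable (Markovnikov) tertiary carbocation. The H–Br bond breaks heterolytically, releasing Br⁻.
After step 1 the species present is a tertiary carbocation.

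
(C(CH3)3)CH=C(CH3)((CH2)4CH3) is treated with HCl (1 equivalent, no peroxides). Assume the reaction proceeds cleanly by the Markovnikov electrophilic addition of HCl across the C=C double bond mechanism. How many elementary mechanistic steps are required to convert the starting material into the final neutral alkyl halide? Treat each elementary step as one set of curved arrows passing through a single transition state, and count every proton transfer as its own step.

2

Step 1: Electrophilic addition begins with the π(C=C) electrons forming a bond to the proton of HCl. Following Markovnikov's rule, the resulting cation is tertiary. The H–Cl bond breaks heterolytically, releasing Cl⁻.
(No 1,2-shift: no single shift to an adjacent carbon would give a more stable cation.)
Step 2: Cl⁻ captures the cation: a lone pair on Cl⁻ fills the empty p orbital, producing the alkyl halide product.
Total: 2 elementary steps.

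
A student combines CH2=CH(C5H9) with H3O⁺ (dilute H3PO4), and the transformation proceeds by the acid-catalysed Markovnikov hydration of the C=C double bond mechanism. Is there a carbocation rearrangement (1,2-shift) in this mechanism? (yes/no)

yes

The first-formed carbocation is secondary.
The adjacent cyclopentyl carbon already bears 2 other carbon substituents and has a hydrogen to migrate; after a 1,2-hydride shift from that carbon the positive charge sits on a tertiary centre.
Tertiary is more stable than secondary, so the shift occurs.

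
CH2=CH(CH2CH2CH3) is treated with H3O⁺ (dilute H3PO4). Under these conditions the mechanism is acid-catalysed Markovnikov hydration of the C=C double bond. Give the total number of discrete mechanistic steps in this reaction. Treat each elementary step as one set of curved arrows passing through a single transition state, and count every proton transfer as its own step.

3

Step 1: Protonation of the alkene by H3O⁺: the π bond acts as the nucleophile and picks up H⁺, giving the more stable (Markovnikov) secondary carbocation. H2O is released.
(No 1,2-shift: no single shift to an adjacent carbon would give a more stable cation.)
Step 2: A lone pair on the oxygen of H2O attacks the carbocation, forming a C–O bond and an oxonium ion (a protonated alcohol).
Step 3: Deprotonation of the oxonium ion by a water molecule delivers the neutral alcohol and regenerates the acid catalyst.
Total: 3 elementary steps.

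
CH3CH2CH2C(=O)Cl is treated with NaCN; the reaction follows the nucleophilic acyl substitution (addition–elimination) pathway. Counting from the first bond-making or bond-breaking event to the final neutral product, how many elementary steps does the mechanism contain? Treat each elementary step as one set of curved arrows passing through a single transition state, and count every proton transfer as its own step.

Step 1: CN⁻ adds to the carbonyl carbon; the C=O π electrons shift onto oxygen and a tetrahedral alkoxide intermediate forms.
Step 2: Collapse of the tetrahedral intermediate: the alkoxide oxygen pushes its lone pair back to re-form C=O while Cl⁻ leaves.
Total: 2 elementary steps.

2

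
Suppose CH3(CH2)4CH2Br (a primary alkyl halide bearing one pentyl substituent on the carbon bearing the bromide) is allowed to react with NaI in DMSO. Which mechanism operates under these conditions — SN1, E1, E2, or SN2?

SN2

Conditions: a primary substrate with a strong nucleophile in the polar aprotic solvent DMSO.
These conditions are the textbook signature of the SN2 pathway.
An unhindered substrate with a strong nucleophile in a polar aprotic solvent favours one-step backside displacement.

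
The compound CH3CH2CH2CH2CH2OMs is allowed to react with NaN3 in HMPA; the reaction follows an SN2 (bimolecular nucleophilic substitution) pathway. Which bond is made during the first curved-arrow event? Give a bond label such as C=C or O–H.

C–N

Step 1: Backside attack by N3⁻ on the carbon bearing the mesylate: the new C–N bond forms as the C–O bond breaks, with Walden inversion at carbon.
The bond formed in this step is the C–N bond.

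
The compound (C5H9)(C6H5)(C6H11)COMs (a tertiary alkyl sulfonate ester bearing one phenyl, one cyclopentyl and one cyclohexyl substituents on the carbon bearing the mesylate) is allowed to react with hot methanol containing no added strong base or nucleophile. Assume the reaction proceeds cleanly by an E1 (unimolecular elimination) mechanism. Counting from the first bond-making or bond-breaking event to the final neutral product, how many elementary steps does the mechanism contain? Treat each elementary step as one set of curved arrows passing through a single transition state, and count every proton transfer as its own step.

2

Step 1: Unassisted departure of MsO⁻ (taking the C–O bonding pair) generates a tertiary carbocation.
(No 1,2-shift: no single shift to an adjacent carbon would give a more stable cation.)
Step 2: Loss of a β-proton to a methanol molecule of the solvent: the C–H bonding pair collapses toward the cationic carbon to form the C=C π bond, yielding the alkene.
Total: 2 elementary steps.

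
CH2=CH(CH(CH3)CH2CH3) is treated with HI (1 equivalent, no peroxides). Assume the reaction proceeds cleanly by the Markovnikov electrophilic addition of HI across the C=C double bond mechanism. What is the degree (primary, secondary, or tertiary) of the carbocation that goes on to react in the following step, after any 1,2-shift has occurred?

tertiary

Step 1: The π electrons of the C=C bond attack a proton of HI; Markovnikov addition places the new C–H on the less-substituted alkene carbon, so the positive charge ends up on the more-substituted carbon — a secondary carbocation. The H–I bond breaks heterolytically, releasing I⁻.
Step 2: A hydride (H with its bonding pair) migrates from the adjacent sec-butyl carbon to the cationic centre — a 1,2-hydride shift — upgrading the secondary cation to a tertiary one.
The cation rearranges from secondary to tertiary via a 1,2-hydride shift from the adjacent sec-butyl carbon; the tertiary cation is what reacts next.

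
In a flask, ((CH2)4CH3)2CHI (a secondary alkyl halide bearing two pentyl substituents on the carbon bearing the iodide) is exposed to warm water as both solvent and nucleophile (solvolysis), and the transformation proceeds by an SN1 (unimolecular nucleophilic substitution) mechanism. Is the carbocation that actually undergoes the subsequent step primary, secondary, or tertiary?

Step 1: Rate-determining heterolysis of the C–I bond gives I⁻ and a secondary carbocation.
No single 1,2-shift to an adjacent carbon would give a more-substituted cation, so no rearrangement occurs.

secondary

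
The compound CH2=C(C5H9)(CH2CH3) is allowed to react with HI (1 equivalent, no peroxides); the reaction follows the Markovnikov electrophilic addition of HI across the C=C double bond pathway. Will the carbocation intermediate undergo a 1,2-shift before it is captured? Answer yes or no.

no

The first-formed carbocation is tertiary.
No single 1,2-shift to an adjacent carbon would produce a more-substituted cation than the one already present, so no rearrangement occurs.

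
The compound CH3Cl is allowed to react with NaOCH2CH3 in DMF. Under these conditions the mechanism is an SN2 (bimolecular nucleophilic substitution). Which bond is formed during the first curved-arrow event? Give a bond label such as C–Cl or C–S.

Step 1: CH3CH2O⁻ attacks the back face of the α-carbon while Cl⁻ departs with the C–Cl bonding pair — a single concerted displacement through a pentacoordinate transition state.
The bond formed in this step is the C–O bond.

C–O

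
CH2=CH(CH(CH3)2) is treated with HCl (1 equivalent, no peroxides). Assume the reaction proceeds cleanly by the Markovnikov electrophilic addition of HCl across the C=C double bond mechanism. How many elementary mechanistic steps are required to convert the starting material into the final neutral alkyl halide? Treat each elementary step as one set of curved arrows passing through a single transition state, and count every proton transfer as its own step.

3

Step 1: Protonation of the alkene by HCl: the π bond acts as the nucleophile and picks up H⁺, giving the more stable (Markovnikov) secondary carbocation. The H–Cl bond breaks heterolytically, releasing Cl⁻.
Step 2: A hydride (H with its bonding pair) migrates from the adjacent isopropyl carbon to the cationic centre — a 1,2-hydride shift — upgrading the secondary cation to a tertiary one.
Step 3: The Cl⁻ anion donates a lone pair to the carbocation, forming the new C–Cl σ-bond and giving the neutral alkyl halide.
Total: 3 elementary steps.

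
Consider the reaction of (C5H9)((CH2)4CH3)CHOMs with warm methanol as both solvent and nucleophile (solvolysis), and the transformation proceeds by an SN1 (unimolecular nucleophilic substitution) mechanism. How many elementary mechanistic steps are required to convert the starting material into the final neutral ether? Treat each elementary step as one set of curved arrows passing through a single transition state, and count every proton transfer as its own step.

Step 1: Ionisation: the C–O σ-bond cleaves heterolytically; both bonding electrons depart with MsO⁻, leaving a secondary carbocation at the α-carbon.
Step 2: A hydride (H with its bonding pair) migrates from the adjacent cyclopentyl carbon to the cationic centre — a 1,2-hydride shift — upgrading the secondary cation to a tertiary one.
Step 3: A lone pair on the oxygen of CH3OH attacks the carbocation, forming a new C–O σ-bond and an oxonium ion.
Step 4: Deprotonation of the oxonium oxygen by solvent methanol yields the neutral ether.
Total: 4 elementary steps.

4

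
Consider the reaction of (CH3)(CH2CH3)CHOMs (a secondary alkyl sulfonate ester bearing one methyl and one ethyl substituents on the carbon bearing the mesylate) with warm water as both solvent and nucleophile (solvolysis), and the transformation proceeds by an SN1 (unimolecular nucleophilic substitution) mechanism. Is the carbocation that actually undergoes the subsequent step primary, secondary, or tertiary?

Step 1: Ionisation: the C–O σ-bond cleaves heterolytically; both bonding electrons depart with MsO⁻, leaving a secondary carbocation at the α-carbon.
No single 1,2-shift to an adjacent carbon would give a more-substituted cation, so no rearrangement occurs.

secondary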